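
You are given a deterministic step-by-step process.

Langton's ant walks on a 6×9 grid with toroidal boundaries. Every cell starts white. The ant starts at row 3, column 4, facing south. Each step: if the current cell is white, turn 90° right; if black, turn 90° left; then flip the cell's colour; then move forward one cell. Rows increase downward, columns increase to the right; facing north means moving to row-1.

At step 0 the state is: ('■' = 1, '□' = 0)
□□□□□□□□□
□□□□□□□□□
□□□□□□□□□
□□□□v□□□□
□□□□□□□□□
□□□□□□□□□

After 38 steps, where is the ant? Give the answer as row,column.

0,5

gen 0: □□□□□□□□□
□□□□□□□□□
□□□□□□□□□
□□□□v□□□□
□□□□□□□□□
□□□□□□□□□
gen 1: □□□□□□□□□
□□□□□□□□□
□□□□□□□□□
□□□<■□□□□
□□□□□□□□□
□□□□□□□□□
gen 2: □□□□□□□□□
□□□□□□□□□
□□□^□□□□□
□□□■■□□□□
□□□□□□□□□
□□□□□□□□□
gen 3: □□□□□□□□□
□□□□□□□□□
□□□■>□□□□
□□□■■□□□□
□□□□□□□□□
□□□□□□□□□
gen 4: □□□□□□□□□
□□□□□□□□□
□□□■■□□□□
□□□■v□□□□
□□□□□□□□□
□□□□□□□□□
gen 5: □□□□□□□□□
□□□□□□□□□
□□□■■□□□□
□□□■□>□□□
□□□□□□□□□
□□□□□□□□□
gen 6: □□□□□□□□□
□□□□□□□□□
□□□■■□□□□
□□□■□■□□□
□□□□□v□□□
□□□□□□□□□
gen 7: □□□□□□□□□
□□□□□□□□□
□□□■■□□□□
□□□■□■□□□
□□□□<■□□□
□□□□□□□□□
gen 8: □□□□□□□□□
□□□□□□□□□
□□□■■□□□□
□□□■^■□□□
□□□□■■□□□
□□□□□□□□□
gen 9: □□□□□□□□□
□□□□□□□□□
□□□■■□□□□
□□□■■>□□□
□□□□■■□□□
□□□□□□□□□
gen 10: □□□□□□□□□
□□□□□□□□□
□□□■■^□□□
□□□■■□□□□
□□□□■■□□□
□□□□□□□□□
gen 11: □□□□□□□□□
□□□□□□□□□
□□□■■■>□□
□□□■■□□□□
□□□□■■□□□
□□□□□□□□□
gen 12: □□□□□□□□□
□□□□□□□□□
□□□■■■■□□
□□□■■□v□□
□□□□■■□□□
□□□□□□□□□
gen 13: □□□□□□□□□
□□□□□□□□□
□□□■■■■□□
□□□■■<■□□
□□□□■■□□□
□□□□□□□□□
gen 14: □□□□□□□□□
□□□□□□□□□
□□□■■^■□□
□□□■■■■□□
□□□□■■□□□
□□□□□□□□□
gen 15: □□□□□□□□□
□□□□□□□□□
□□□■<□■□□
□□□■■■■□□
□□□□■■□□□
□□□□□□□□□
gen 16: □□□□□□□□□
□□□□□□□□□
□□□■□□■□□
□□□■v■■□□
□□□□■■□□□
□□□□□□□□□
gen 17: □□□□□□□□□
□□□□□□□□□
□□□■□□■□□
□□□■□>■□□
□□□□■■□□□
□□□□□□□□□
gen 18: □□□□□□□□□
□□□□□□□□□
□□□■□^■□□
□□□■□□■□□
□□□□■■□□□
□□□□□□□□□
gen 19: □□□□□□□□□
□□□□□□□□□
□□□■□■>□□
□□□■□□■□□
□□□□■■□□□
□□□□□□□□□
gen 20: □□□□□□□□□
□□□□□□^□□
□□□■□■□□□
□□□■□□■□□
□□□□■■□□□
□□□□□□□□□
gen 21: □□□□□□□□□
□□□□□□■>□
□□□■□■□□□
□□□■□□■□□
□□□□■■□□□
□□□□□□□□□
gen 22: □□□□□□□□□
□□□□□□■■□
□□□■□■□v□
□□□■□□■□□
□□□□■■□□□
□□□□□□□□□
gen 23: □□□□□□□□□
□□□□□□■■□
□□□■□■<■□
□□□■□□■□□
□□□□■■□□□
□□□□□□□□□
gen 24: □□□□□□□□□
□□□□□□^■□
□□□■□■■■□
□□□■□□■□□
□□□□■■□□□
□□□□□□□□□
gen 25: □□□□□□□□□
□□□□□<□■□
□□□■□■■■□
□□□■□□■□□
□□□□■■□□□
□□□□□□□□□
gen 26: □□□□□^□□□
□□□□□■□■□
□□□■□■■■□
□□□■□□■□□
□□□□■■□□□
□□□□□□□□□
gen 27: □□□□□■>□□
□□□□□■□■□
□□□■□■■■□
□□□■□□■□□
□□□□■■□□□
□□□□□□□□□
gen 28: □□□□□■■□□
□□□□□■v■□
□□□■□■■■□
□□□■□□■□□
□□□□■■□□□
□□□□□□□□□
gen 29: □□□□□■■□□
□□□□□<■■□
□□□■□■■■□
□□□■□□■□□
□□□□■■□□□
□□□□□□□□□
gen 30: □□□□□■■□□
□□□□□□■■□
□□□■□v■■□
□□□■□□■□□
□□□□■■□□□
□□□□□□□□□
gen 31: □□□□□■■□□
□□□□□□■■□
□□□■□□>■□
□□□■□□■□□
□□□□■■□□□
□□□□□□□□□
gen 32: □□□□□■■□□
□□□□□□^■□
□□□■□□□■□
□□□■□□■□□
□□□□■■□□□
□□□□□□□□□
gen 33: □□□□□■■□□
□□□□□<□■□
□□□■□□□■□
□□□■□□■□□
□□□□■■□□□
□□□□□□□□□
gen 34: □□□□□^■□□
□□□□□■□■□
□□□■□□□■□
□□□■□□■□□
□□□□■■□□□
□□□□□□□□□
gen 35: □□□□<□■□□
□□□□□■□■□
□□□■□□□■□
□□□■□□■□□
□□□□■■□□□
□□□□□□□□□
gen 36: □□□□■□■□□
□□□□□■□■□
□□□■□□□■□
□□□■□□■□□
□□□□■■□□□
□□□□^□□□□
gen 37: □□□□■□■□□
□□□□□■□■□
□□□■□□□■□
□□□■□□■□□
□□□□■■□□□
□□□□■>□□□
gen 38: □□□□■v■□□
□□□□□■□■□
□□□■□□□■□
□□□■□□■□□
□□□□■■□□□
□□□□■■□□□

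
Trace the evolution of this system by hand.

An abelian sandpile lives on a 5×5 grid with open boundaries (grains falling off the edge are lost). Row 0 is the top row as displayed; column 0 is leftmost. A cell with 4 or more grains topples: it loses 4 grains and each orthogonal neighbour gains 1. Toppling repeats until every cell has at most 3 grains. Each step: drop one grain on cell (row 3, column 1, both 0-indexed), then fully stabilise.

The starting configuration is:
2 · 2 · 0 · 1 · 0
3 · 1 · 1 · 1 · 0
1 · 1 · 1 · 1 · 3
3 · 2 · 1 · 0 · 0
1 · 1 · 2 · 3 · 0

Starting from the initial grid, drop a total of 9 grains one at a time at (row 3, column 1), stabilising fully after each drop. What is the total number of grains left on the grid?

36

gen 0: 2 · 2 · 0 · 1 · 0
3 · 1 · 1 · 1 · 0
1 · 1 · 1 · 1 · 3
3 · 2 · 1 · 0 · 0
1 · 1 · 2 · 3 · 0
gen 1: 2 · 2 · 0 · 1 · 0
3 · 1 · 1 · 1 · 0
1 · 1 · 1 · 1 · 3
3 · 3 · 1 · 0 · 0
1 · 1 · 2 · 3 · 0
gen 2: 2 · 2 · 0 · 1 · 0
3 · 1 · 1 · 1 · 0
2 · 2 · 1 · 1 · 3
0 · 1 · 2 · 0 · 0
2 · 2 · 2 · 3 · 0
gen 3: 2 · 2 · 0 · 1 · 0
3 · 1 · 1 · 1 · 0
2 · 2 · 1 · 1 · 3
0 · 2 · 2 · 0 · 0
2 · 2 · 2 · 3 · 0
gen 4: 2 · 2 · 0 · 1 · 0
3 · 1 · 1 · 1 · 0
2 · 2 · 1 · 1 · 3
0 · 3 · 2 · 0 · 0
2 · 2 · 2 · 3 · 0
gen 5: 2 · 2 · 0 · 1 · 0
3 · 1 · 1 · 1 · 0
2 · 3 · 1 · 1 · 3
1 · 0 · 3 · 0 · 0
2 · 3 · 2 · 3 · 0
gen 6: 2 · 2 · 0 · 1 · 0
3 · 1 · 1 · 1 · 0
2 · 3 · 1 · 1 · 3
1 · 1 · 3 · 0 · 0
2 · 3 · 2 · 3 · 0
gen 7: 2 · 2 · 0 · 1 · 0
3 · 1 · 1 · 1 · 0
2 · 3 · 1 · 1 · 3
1 · 2 · 3 · 0 · 0
2 · 3 · 2 · 3 · 0
gen 8: 2 · 2 · 0 · 1 · 0
3 · 1 · 1 · 1 · 0
2 · 3 · 1 · 1 · 3
1 · 3 · 3 · 0 · 0
2 · 3 · 2 · 3 · 0
gen 9: 2 · 2 · 0 · 1 · 0
3 · 2 · 1 · 1 · 0
3 · 0 · 3 · 1 · 3
2 · 3 · 1 · 2 · 0
3 · 1 · 1 · 0 · 1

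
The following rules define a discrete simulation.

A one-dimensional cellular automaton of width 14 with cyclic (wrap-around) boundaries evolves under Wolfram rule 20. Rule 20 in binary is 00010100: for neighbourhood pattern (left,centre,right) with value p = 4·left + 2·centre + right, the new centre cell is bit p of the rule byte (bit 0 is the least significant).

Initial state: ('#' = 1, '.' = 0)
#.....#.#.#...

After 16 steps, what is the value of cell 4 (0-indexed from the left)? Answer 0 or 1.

t=0: #.....#.#.#...
t=1: ##....#.#.##..
t=2: ..#...#.#...#.
t=3: ..##..#.##..##
t=4: #...#.#...#...
t=5: ##..#.##..##..
t=6: ..#.#...#...#.
t=7: ..#.##..##..##
t=8: #.#...#...#...
t=9: #.##..##..##..
t=10: #...#...#...#.
t=11: ##..##..##..#.
t=12: ..#...#...#.#.
t=13: ..##..##..#.##
t=14: #...#...#.#...
t=15: ##..##..#.##..
t=16: ..#...#.#...#.

0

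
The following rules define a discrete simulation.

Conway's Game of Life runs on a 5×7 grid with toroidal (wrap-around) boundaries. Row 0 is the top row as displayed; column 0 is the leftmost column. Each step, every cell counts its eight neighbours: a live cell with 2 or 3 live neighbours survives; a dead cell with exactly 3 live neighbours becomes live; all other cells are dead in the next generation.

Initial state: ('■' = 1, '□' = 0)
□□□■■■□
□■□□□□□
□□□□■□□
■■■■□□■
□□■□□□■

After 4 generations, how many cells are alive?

12

0) □□□■■■□
□■□□□□□
□□□□■□□
■■■■□□■
□□■□□□■
1) □□■■■■□
□□□■□■□
□□□■□□□
■■■■□■■
□□□□□□■
2) □□■■□■■
□□□□□■□
■■□■□■□
■■■■■■■
□□□□□□□
3) □□□□■■■
■■□■□■□
□□□■□□□
□□□■□■□
□□□□□□□
4) ■□□□■■■
■□■■□■□
□□□■□□■
□□□□■□□
□□□□□□■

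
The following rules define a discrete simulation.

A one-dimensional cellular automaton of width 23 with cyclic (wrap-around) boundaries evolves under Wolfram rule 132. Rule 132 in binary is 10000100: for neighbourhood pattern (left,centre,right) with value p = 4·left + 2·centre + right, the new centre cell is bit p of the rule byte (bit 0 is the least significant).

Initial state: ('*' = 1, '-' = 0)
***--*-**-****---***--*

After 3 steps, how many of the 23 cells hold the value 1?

2

k=0  ***--*-**-****---***--*
k=1  **---*-----**-----*----
k=2  -----*------------*----
k=3  -----*------------*----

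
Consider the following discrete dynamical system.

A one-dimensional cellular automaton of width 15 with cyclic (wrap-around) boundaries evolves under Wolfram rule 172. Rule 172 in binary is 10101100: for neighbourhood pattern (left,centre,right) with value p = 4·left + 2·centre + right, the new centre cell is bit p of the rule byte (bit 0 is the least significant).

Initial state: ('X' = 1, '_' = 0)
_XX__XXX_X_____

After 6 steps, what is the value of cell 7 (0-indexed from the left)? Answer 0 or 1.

t=0: _XX__XXX_X_____
t=1: _X___XX_XX_____
t=2: _X___X_XX______
t=3: _X___XXX_______
t=4: _X___XX________
t=5: _X___X_________
t=6: _X___X_________

0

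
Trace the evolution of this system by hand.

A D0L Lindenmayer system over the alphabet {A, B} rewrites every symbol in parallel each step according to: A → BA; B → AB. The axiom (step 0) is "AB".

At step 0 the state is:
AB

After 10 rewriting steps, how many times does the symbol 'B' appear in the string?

1024

0) AB
1) BAAB
2) ABBABAAB
3) BAABABBAABBABAAB
4) ABBABAABBAABABBABAABABBAABBABAAB
5) BAABABBAABBABAABABBABAABBAABABBAABBABAABBAABABBABAABABBAABBABAAB
6) ABBABAABBAABABBABAABABBAABBABAABBAABABBAABBABAABABBABAABBA…BAABBABAABABBABAABBAABABBAABBABAABBAABABBABAABABBAABBABAAB  (len 128)
7) BAABABBAABBABAABABBABAABBAABABBAABBABAABBAABABBABAABABBAAB…BAABBABAABABBABAABBAABABBAABBABAABBAABABBABAABABBAABBABAAB  (len 256)
8) ABBABAABBAABABBABAABABBAABBABAABBAABABBAABBABAABABBABAABBA…BAABBABAABABBABAABBAABABBAABBABAABBAABABBABAABABBAABBABAAB  (len 512)
9) BAABABBAABBABAABABBABAABBAABABBAABBABAABBAABABBABAABABBAAB…BAABBABAABABBABAABBAABABBAABBABAABBAABABBABAABABBAABBABAAB  (len 1024)
10) ABBABAABBAABABBABAABABBAABBABAABBAABABBAABBABAABABBABAABBA…BAABBABAABABBABAABBAABABBAABBABAABBAABABBABAABABBAABBABAAB  (len 2048)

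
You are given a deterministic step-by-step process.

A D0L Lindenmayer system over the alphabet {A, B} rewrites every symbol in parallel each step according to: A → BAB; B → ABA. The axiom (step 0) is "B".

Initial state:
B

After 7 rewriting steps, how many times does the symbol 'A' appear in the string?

1094

0) B
1) ABA
2) BABABABAB
3) ABABABABABABABABABABABABABA
4) BABABABABABABABABABABABABABABABABABABABABABABABABABABABABABABABABABABABABABABABAB
5) ABABABABABABABABABABABABABABABABABABABABABABABABABABABABAB…BABABABABABABABABABABABABABABABABABABABABABABABABABABABABA  (len 243)
6) BABABABABABABABABABABABABABABABABABABABABABABABABABABABABA…ABABABABABABABABABABABABABABABABABABABABABABABABABABABABAB  (len 729)
7) ABABABABABABABABABABABABABABABABABABABABABABABABABABABABAB…BABABABABABABABABABABABABABABABABABABABABABABABABABABABABA  (len 2187)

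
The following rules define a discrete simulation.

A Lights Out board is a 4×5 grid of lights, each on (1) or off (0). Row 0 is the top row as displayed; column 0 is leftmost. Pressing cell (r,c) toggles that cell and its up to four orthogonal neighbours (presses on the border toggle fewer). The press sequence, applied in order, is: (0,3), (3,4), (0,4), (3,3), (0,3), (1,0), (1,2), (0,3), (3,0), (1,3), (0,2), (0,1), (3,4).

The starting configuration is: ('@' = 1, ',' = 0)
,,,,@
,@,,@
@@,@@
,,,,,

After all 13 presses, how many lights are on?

[0] ,,,,@
,@,,@
@@,@@
,,,,,
[1] ,,@@,
,@,@@
@@,@@
,,,,,
[2] ,,@@,
,@,@@
@@,@,
,,,@@
[3] ,,@,@
,@,@,
@@,@,
,,,@@
[4] ,,@,@
,@,@,
@@,,,
,,@,,
[5] ,,,@,
,@,,,
@@,,,
,,@,,
[6] @,,@,
@,,,,
,@,,,
,,@,,
[7] @,@@,
@@@@,
,@@,,
,,@,,
[8] @,,,@
@@@,,
,@@,,
,,@,,
[9] @,,,@
@@@,,
@@@,,
@@@,,
[10] @,,@@
@@,@@
@@@@,
@@@,,
[11] @@@,@
@@@@@
@@@@,
@@@,,
[12] ,,,,@
@,@@@
@@@@,
@@@,,
[13] ,,,,@
@,@@@
@@@@@
@@@@@

15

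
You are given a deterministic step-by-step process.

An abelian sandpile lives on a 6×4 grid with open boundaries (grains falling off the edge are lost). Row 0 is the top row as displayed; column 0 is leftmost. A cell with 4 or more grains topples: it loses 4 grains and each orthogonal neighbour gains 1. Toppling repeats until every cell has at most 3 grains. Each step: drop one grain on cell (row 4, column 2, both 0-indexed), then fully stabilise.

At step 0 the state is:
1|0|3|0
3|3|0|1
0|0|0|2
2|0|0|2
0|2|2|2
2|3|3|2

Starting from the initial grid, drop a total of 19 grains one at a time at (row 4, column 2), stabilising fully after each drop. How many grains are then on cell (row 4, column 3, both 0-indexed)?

t=0: 1|0|3|0
3|3|0|1
0|0|0|2
2|0|0|2
0|2|2|2
2|3|3|2
t=1: 1|0|3|0
3|3|0|1
0|0|0|2
2|0|0|2
0|2|3|2
2|3|3|2
t=2: 1|0|3|0
3|3|0|1
0|0|0|2
2|1|1|2
1|0|2|3
3|1|1|3
t=3: 1|0|3|0
3|3|0|1
0|0|0|2
2|1|1|2
1|0|3|3
3|1|1|3
t=4: 1|0|3|0
3|3|0|1
0|0|0|2
2|1|2|3
1|1|1|1
3|1|3|0
t=5: 1|0|3|0
3|3|0|1
0|0|0|2
2|1|2|3
1|1|2|1
3|1|3|0
t=6: 1|0|3|0
3|3|0|1
0|0|0|2
2|1|2|3
1|1|3|1
3|1|3|0
t=7: 1|0|3|0
3|3|0|1
0|0|0|2
2|1|3|3
1|2|1|2
3|2|0|1
t=8: 1|0|3|0
3|3|0|1
0|0|0|2
2|1|3|3
1|2|2|2
3|2|0|1
t=9: 1|0|3|0
3|3|0|1
0|0|0|2
2|1|3|3
1|2|3|2
3|2|0|1
t=10: 1|0|3|0
3|3|0|1
0|0|1|3
2|2|1|1
1|3|2|0
3|2|1|2
t=11: 1|0|3|0
3|3|0|1
0|0|1|3
2|2|1|1
1|3|3|0
3|2|1|2
t=12: 1|0|3|0
3|3|0|1
0|0|1|3
2|3|2|1
2|0|1|1
3|3|2|2
t=13: 1|0|3|0
3|3|0|1
0|0|1|3
2|3|2|1
2|0|2|1
3|3|2|2
t=14: 1|0|3|0
3|3|0|1
0|0|1|3
2|3|2|1
2|0|3|1
3|3|2|2
t=15: 1|0|3|0
3|3|0|1
0|0|1|3
2|3|3|1
2|1|0|2
3|3|3|2
t=16: 1|0|3|0
3|3|0|1
0|0|1|3
2|3|3|1
2|1|1|2
3|3|3|2
t=17: 1|0|3|0
3|3|0|1
0|0|1|3
2|3|3|1
2|1|2|2
3|3|3|2
t=18: 1|0|3|0
3|3|0|1
0|0|1|3
2|3|3|1
2|1|3|2
3|3|3|2
t=19: 1|0|3|0
3|3|0|1
1|1|2|3
0|2|1|2
1|1|3|3
1|2|1|3

3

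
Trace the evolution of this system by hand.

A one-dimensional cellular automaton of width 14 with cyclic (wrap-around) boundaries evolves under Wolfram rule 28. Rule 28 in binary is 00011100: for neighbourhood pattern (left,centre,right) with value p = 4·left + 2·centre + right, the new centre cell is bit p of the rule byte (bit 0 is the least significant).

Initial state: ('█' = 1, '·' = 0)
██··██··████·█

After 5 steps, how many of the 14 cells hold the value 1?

6

0) ██··██··████·█
1) ··█·█·█·█····█
2) █·█·█·█·██···█
3) ··█·█·█·█·█··█
4) █·█·█·█·█·██·█
5) ··█·█·█·█·█··█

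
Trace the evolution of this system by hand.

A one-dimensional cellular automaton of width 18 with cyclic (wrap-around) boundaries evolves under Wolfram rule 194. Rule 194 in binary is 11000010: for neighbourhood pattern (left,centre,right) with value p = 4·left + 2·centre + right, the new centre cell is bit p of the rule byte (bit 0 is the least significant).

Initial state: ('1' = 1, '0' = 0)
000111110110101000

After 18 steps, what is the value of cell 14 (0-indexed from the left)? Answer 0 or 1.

0

gen 0: 000111110110101000
gen 1: 001011110010000000
gen 2: 010001110100000000
gen 3: 100010110000000000
gen 4: 000100010000000001
gen 5: 001000100000000010
gen 6: 010001000000000100
gen 7: 100010000000001000
gen 8: 000100000000010001
gen 9: 001000000000100010
gen 10: 010000000001000100
gen 11: 100000000010001000
gen 12: 000000000100010001
gen 13: 000000001000100010
gen 14: 000000010001000100
gen 15: 000000100010001000
gen 16: 000001000100010000
gen 17: 000010001000100000
gen 18: 000100010001000000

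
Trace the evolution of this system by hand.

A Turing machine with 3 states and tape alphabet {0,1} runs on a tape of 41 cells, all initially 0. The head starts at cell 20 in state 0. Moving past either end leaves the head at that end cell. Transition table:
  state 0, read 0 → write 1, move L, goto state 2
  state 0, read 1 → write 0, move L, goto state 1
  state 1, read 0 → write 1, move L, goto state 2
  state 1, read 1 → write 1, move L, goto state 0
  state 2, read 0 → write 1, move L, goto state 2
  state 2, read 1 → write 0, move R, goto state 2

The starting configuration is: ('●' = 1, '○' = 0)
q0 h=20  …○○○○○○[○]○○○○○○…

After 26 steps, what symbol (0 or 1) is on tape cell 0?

[0] q0 h=20  …○○○○○○[○]○○○○○○…
[1] q2 h=19  …○○○○○○[○]●○○○○○…
[2] q2 h=18  …○○○○○○[○]●●○○○○…
[3] q2 h=17  …○○○○○○[○]●●●○○○…
[4] q2 h=16  …○○○○○○[○]●●●●○○…
[5] q2 h=15  …○○○○○○[○]●●●●●○…
[6] q2 h=14  …○○○○○○[○]●●●●●●…
[7] q2 h=13  …○○○○○○[○]●●●●●●…
[8] q2 h=12  …○○○○○○[○]●●●●●●…
[9] q2 h=11  …○○○○○○[○]●●●●●●…
[10] q2 h=10  …○○○○○○[○]●●●●●●…
[11] q2 h= 9  …○○○○○○[○]●●●●●●…
[12] q2 h= 8  …○○○○○○[○]●●●●●●…
[13] q2 h= 7  …○○○○○○[○]●●●●●●…
[14] q2 h= 6  |○○○○○○[○]●●●●●●…
[15] q2 h= 5  |○○○○○[○]●●●●●●…
[16] q2 h= 4  |○○○○[○]●●●●●●…
[17] q2 h= 3  |○○○[○]●●●●●●…
[18] q2 h= 2  |○○[○]●●●●●●…
[19] q2 h= 1  |○[○]●●●●●●…
[20] q2 h= 0  |[○]●●●●●●…
[21] q2 h= 0  |[●]●●●●●●…
[22] q2 h= 1  |○[●]●●●●●●…
[23] q2 h= 2  |○○[●]●●●●●●…
[24] q2 h= 3  |○○○[●]●●●●●●…
[25] q2 h= 4  |○○○○[●]●●●●●●…
[26] q2 h= 5  |○○○○○[●]●●●●●●…

0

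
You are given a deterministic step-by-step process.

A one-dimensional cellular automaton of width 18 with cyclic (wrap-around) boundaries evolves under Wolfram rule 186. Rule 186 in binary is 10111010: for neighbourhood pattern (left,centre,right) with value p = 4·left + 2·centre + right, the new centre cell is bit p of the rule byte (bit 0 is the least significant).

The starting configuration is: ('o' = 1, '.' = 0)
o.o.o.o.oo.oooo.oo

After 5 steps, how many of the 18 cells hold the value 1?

12

0) o.o.o.o.oo.oooo.oo
1) .o.o.o.oo.oooo.ooo
2) o.o.o.oo.oooo.ooo.
3) .o.o.oo.oooo.ooo.o
4) o.o.oo.oooo.ooo.o.
5) .o.oo.oooo.ooo.o.o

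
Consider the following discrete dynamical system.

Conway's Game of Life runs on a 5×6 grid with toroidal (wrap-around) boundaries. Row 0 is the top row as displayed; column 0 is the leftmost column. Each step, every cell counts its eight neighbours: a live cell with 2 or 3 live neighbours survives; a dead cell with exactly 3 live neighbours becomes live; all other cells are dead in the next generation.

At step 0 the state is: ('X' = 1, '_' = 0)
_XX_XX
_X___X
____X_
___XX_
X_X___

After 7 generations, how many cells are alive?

0) _XX_XX
_X___X
____X_
___XX_
X_X___
1) __XXXX
_XXX_X
___XXX
___XXX
X_X___
2) _____X
_X____
______
X_X___
XXX___
3) __X___
______
_X____
X_X___
X_X__X
4) _X____
______
_X____
X_X__X
X_XX_X
5) XXX___
______
XX____
__XXXX
__XXXX
6) XXX_XX
__X___
XXXXXX
______
______
7) XXXX_X
______
XXXXXX
XXXXXX
XX___X

20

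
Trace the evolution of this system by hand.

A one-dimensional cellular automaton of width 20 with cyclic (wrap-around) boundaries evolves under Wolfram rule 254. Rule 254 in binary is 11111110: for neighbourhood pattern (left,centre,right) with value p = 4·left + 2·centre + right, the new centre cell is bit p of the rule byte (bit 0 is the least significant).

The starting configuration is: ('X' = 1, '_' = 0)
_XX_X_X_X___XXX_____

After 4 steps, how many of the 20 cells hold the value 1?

20

gen 0: _XX_X_X_X___XXX_____
gen 1: XXXXXXXXXX_XXXXX____
gen 2: XXXXXXXXXXXXXXXXX__X
gen 3: XXXXXXXXXXXXXXXXXXXX
gen 4: XXXXXXXXXXXXXXXXXXXX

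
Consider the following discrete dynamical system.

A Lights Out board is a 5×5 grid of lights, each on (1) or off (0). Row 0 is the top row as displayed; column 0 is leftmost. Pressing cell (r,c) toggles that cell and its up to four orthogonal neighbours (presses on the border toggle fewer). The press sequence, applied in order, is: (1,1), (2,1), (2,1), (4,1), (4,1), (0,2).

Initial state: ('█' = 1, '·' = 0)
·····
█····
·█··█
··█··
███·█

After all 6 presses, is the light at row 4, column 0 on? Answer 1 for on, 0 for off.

0) ·····
█····
·█··█
··█··
███·█
1) ·█···
·██··
····█
··█··
███·█
2) ·█···
··█··
███·█
·██··
███·█
3) ·█···
·██··
····█
··█··
███·█
4) ·█···
·██··
····█
·██··
····█
5) ·█···
·██··
····█
··█··
███·█
6) ··██·
·█···
····█
··█··
███·█

1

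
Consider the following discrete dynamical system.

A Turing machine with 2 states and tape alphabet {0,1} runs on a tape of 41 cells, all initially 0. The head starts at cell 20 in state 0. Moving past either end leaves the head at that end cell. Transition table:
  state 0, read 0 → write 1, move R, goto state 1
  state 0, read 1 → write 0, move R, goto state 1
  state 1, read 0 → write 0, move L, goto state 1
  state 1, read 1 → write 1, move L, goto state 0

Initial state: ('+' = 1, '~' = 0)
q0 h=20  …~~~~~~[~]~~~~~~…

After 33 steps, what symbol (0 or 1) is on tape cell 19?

step 0: q0 h=20  …~~~~~~[~]~~~~~~…
step 1: q1 h=21  …~~~~~+[~]~~~~~~…
step 2: q1 h=20  …~~~~~~[+]~~~~~~…
step 3: q0 h=19  …~~~~~~[~]+~~~~~…
step 4: q1 h=20  …~~~~~+[+]~~~~~~…
step 5: q0 h=19  …~~~~~~[+]+~~~~~…
step 6: q1 h=20  …~~~~~~[+]~~~~~~…
step 7: q0 h=19  …~~~~~~[~]+~~~~~…
step 8: q1 h=20  …~~~~~+[+]~~~~~~…
step 9: q0 h=19  …~~~~~~[+]+~~~~~…
step 10: q1 h=20  …~~~~~~[+]~~~~~~…
step 11: q0 h=19  …~~~~~~[~]+~~~~~…
step 12: q1 h=20  …~~~~~+[+]~~~~~~…
step 13: q0 h=19  …~~~~~~[+]+~~~~~…
step 14: q1 h=20  …~~~~~~[+]~~~~~~…
step 15: q0 h=19  …~~~~~~[~]+~~~~~…
step 16: q1 h=20  …~~~~~+[+]~~~~~~…
step 17: q0 h=19  …~~~~~~[+]+~~~~~…
step 18: q1 h=20  …~~~~~~[+]~~~~~~…
step 19: q0 h=19  …~~~~~~[~]+~~~~~…
step 20: q1 h=20  …~~~~~+[+]~~~~~~…
step 21: q0 h=19  …~~~~~~[+]+~~~~~…
step 22: q1 h=20  …~~~~~~[+]~~~~~~…
step 23: q0 h=19  …~~~~~~[~]+~~~~~…
step 24: q1 h=20  …~~~~~+[+]~~~~~~…
step 25: q0 h=19  …~~~~~~[+]+~~~~~…
step 26: q1 h=20  …~~~~~~[+]~~~~~~…
step 27: q0 h=19  …~~~~~~[~]+~~~~~…
step 28: q1 h=20  …~~~~~+[+]~~~~~~…
step 29: q0 h=19  …~~~~~~[+]+~~~~~…
step 30: q1 h=20  …~~~~~~[+]~~~~~~…
step 31: q0 h=19  …~~~~~~[~]+~~~~~…
step 32: q1 h=20  …~~~~~+[+]~~~~~~…
step 33: q0 h=19  …~~~~~~[+]+~~~~~…

1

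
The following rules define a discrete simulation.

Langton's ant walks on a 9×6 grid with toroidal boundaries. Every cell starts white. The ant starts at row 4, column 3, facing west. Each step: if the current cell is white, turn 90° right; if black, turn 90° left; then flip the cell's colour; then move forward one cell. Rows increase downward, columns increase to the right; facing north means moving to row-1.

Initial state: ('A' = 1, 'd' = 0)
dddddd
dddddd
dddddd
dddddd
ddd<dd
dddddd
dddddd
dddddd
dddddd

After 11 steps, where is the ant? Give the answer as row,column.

k=0  dddddd
dddddd
dddddd
dddddd
ddd<dd
dddddd
dddddd
dddddd
dddddd
k=1  dddddd
dddddd
dddddd
ddd^dd
dddAdd
dddddd
dddddd
dddddd
dddddd
k=2  dddddd
dddddd
dddddd
dddA>d
dddAdd
dddddd
dddddd
dddddd
dddddd
k=3  dddddd
dddddd
dddddd
dddAAd
dddAvd
dddddd
dddddd
dddddd
dddddd
k=4  dddddd
dddddd
dddddd
dddAAd
ddd<Ad
dddddd
dddddd
dddddd
dddddd
k=5  dddddd
dddddd
dddddd
dddAAd
ddddAd
dddvdd
dddddd
dddddd
dddddd
k=6  dddddd
dddddd
dddddd
dddAAd
ddddAd
dd<Add
dddddd
dddddd
dddddd
k=7  dddddd
dddddd
dddddd
dddAAd
dd^dAd
ddAAdd
dddddd
dddddd
dddddd
k=8  dddddd
dddddd
dddddd
dddAAd
ddA>Ad
ddAAdd
dddddd
dddddd
dddddd
k=9  dddddd
dddddd
dddddd
dddAAd
ddAAAd
ddAvdd
dddddd
dddddd
dddddd
k=10  dddddd
dddddd
dddddd
dddAAd
ddAAAd
ddAd>d
dddddd
dddddd
dddddd
k=11  dddddd
dddddd
dddddd
dddAAd
ddAAAd
ddAdAd
ddddvd
dddddd
dddddd

6,4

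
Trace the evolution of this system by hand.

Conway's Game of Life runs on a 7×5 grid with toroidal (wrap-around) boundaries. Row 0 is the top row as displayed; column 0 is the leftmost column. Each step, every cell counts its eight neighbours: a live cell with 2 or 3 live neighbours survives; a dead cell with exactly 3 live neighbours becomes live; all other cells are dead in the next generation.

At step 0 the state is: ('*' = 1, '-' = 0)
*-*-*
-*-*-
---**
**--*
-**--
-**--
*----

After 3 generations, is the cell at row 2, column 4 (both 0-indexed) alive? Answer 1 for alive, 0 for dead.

k=0  *-*-*
-*-*-
---**
**--*
-**--
-**--
*----
k=1  *-***
-*---
-*-*-
-*--*
---*-
*-*--
*-***
k=2  -----
-*---
-*---
*--**
*****
*-*--
-----
k=3  -----
-----
-**-*
-----
-----
*-*--
-----

1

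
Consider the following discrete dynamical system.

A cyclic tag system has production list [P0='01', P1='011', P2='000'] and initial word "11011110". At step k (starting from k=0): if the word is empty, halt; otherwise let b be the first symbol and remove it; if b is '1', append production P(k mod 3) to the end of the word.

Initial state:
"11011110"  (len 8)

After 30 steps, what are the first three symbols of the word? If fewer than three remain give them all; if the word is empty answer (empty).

000

0) "11011110"  (len 8)
1) "101111001"  (len 9)
2) "01111001011"  (len 11)
3) "1111001011"  (len 10)
4) "11100101101"  (len 11)
5) "1100101101011"  (len 13)
6) "100101101011000"  (len 15)
7) "0010110101100001"  (len 16)
8) "010110101100001"  (len 15)
9) "10110101100001"  (len 14)
10) "011010110000101"  (len 15)
11) "11010110000101"  (len 14)
12) "1010110000101000"  (len 16)
13) "01011000010100001"  (len 17)
14) "1011000010100001"  (len 16)
15) "011000010100001000"  (len 18)
16) "11000010100001000"  (len 17)
17) "1000010100001000011"  (len 19)
18) "000010100001000011000"  (len 21)
19) "00010100001000011000"  (len 20)
20) "0010100001000011000"  (len 19)
21) "010100001000011000"  (len 18)
22) "10100001000011000"  (len 17)
23) "0100001000011000011"  (len 19)
24) "100001000011000011"  (len 18)
25) "0000100001100001101"  (len 19)
26) "000100001100001101"  (len 18)
27) "00100001100001101"  (len 17)
28) "0100001100001101"  (len 16)
29) "100001100001101"  (len 15)
30) "00001100001101000"  (len 17)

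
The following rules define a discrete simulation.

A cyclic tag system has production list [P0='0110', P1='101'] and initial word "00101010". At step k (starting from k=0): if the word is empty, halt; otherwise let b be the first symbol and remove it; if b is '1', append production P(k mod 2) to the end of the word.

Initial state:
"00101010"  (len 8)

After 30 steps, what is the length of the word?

32

[0] "00101010"  (len 8)
[1] "0101010"  (len 7)
[2] "101010"  (len 6)
[3] "010100110"  (len 9)
[4] "10100110"  (len 8)
[5] "01001100110"  (len 11)
[6] "1001100110"  (len 10)
[7] "0011001100110"  (len 13)
[8] "011001100110"  (len 12)
[9] "11001100110"  (len 11)
[10] "1001100110101"  (len 13)
[11] "0011001101010110"  (len 16)
[12] "011001101010110"  (len 15)
[13] "11001101010110"  (len 14)
[14] "1001101010110101"  (len 16)
[15] "0011010101101010110"  (len 19)
[16] "011010101101010110"  (len 18)
[17] "11010101101010110"  (len 17)
[18] "1010101101010110101"  (len 19)
[19] "0101011010101101010110"  (len 22)
[20] "101011010101101010110"  (len 21)
[21] "010110101011010101100110"  (len 24)
[22] "10110101011010101100110"  (len 23)
[23] "01101010110101011001100110"  (len 26)
[24] "1101010110101011001100110"  (len 25)
[25] "1010101101010110011001100110"  (len 28)
[26] "010101101010110011001100110101"  (len 30)
[27] "10101101010110011001100110101"  (len 29)
[28] "0101101010110011001100110101101"  (len 31)
[29] "101101010110011001100110101101"  (len 30)
[30] "01101010110011001100110101101101"  (len 32)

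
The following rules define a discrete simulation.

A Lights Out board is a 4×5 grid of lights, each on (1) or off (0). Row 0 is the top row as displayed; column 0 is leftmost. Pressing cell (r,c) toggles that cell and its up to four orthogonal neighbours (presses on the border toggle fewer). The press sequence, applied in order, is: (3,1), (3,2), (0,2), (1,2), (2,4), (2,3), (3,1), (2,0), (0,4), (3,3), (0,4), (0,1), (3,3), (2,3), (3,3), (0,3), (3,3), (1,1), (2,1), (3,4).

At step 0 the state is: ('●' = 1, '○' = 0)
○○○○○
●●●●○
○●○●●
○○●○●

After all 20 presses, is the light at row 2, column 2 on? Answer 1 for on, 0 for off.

0) ○○○○○
●●●●○
○●○●●
○○●○●
1) ○○○○○
●●●●○
○○○●●
●●○○●
2) ○○○○○
●●●●○
○○●●●
●○●●●
3) ○●●●○
●●○●○
○○●●●
●○●●●
4) ○●○●○
●○●○○
○○○●●
●○●●●
5) ○●○●○
●○●○●
○○○○○
●○●●○
6) ○●○●○
●○●●●
○○●●●
●○●○○
7) ○●○●○
●○●●●
○●●●●
○●○○○
8) ○●○●○
○○●●●
●○●●●
●●○○○
9) ○●○○●
○○●●○
●○●●●
●●○○○
10) ○●○○●
○○●●○
●○●○●
●●●●●
11) ○●○●○
○○●●●
●○●○●
●●●●●
12) ●○●●○
○●●●●
●○●○●
●●●●●
13) ●○●●○
○●●●●
●○●●●
●●○○○
14) ●○●●○
○●●○●
●○○○○
●●○●○
15) ●○●●○
○●●○●
●○○●○
●●●○●
16) ●○○○●
○●●●●
●○○●○
●●●○●
17) ●○○○●
○●●●●
●○○○○
●●○●○
18) ●●○○●
●○○●●
●●○○○
●●○●○
19) ●●○○●
●●○●●
○○●○○
●○○●○
20) ●●○○●
●●○●●
○○●○●
●○○○●

1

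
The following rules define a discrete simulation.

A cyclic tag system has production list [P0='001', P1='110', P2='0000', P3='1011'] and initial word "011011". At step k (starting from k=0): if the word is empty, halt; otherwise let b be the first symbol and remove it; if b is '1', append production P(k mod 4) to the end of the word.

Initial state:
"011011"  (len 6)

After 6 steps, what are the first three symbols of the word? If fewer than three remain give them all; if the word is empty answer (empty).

k=0  "011011"  (len 6)
k=1  "11011"  (len 5)
k=2  "1011110"  (len 7)
k=3  "0111100000"  (len 10)
k=4  "111100000"  (len 9)
k=5  "11100000001"  (len 11)
k=6  "1100000001110"  (len 13)

110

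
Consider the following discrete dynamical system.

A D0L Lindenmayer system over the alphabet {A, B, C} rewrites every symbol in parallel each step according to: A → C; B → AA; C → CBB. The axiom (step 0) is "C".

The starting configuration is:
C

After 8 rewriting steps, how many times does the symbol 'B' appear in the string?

138

0) C
1) CBB
2) CBBAAAA
3) CBBAAAACCCC
4) CBBAAAACCCCCBBCBBCBBCBB
5) CBBAAAACCCCCBBCBBCBBCBBCBBAAAACBBAAAACBBAAAACBBAAAA
6) CBBAAAACCCCCBBCBBCBBCBBCBBAAAACBBAAAACBBAAAACBBAAAACBBAAAACCCCCBBAAAACCCCCBBAAAACCCCCBBAAAACCCC
7) CBBAAAACCCCCBBCBBCBBCBBCBBAAAACBBAAAACBBAAAACBBAAAACBBAAAA…CBBCBBCBBCBBCBBAAAACCCCCBBCBBCBBCBBCBBAAAACCCCCBBCBBCBBCBB  (len 187)
8) CBBAAAACCCCCBBCBBCBBCBBCBBAAAACBBAAAACBBAAAACBBAAAACBBAAAA…CBBAAAACBBAAAACCCCCBBCBBCBBCBBCBBAAAACBBAAAACBBAAAACBBAAAA  (len 391)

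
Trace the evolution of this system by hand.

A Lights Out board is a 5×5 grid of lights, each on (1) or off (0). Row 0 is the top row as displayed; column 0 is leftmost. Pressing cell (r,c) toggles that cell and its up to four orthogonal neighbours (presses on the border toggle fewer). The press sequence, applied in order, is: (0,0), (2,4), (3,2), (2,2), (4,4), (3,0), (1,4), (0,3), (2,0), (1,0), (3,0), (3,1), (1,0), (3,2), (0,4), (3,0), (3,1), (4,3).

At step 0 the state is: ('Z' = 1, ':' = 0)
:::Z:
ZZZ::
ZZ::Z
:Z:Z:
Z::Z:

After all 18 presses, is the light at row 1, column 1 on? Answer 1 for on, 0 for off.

step 0: :::Z:
ZZZ::
ZZ::Z
:Z:Z:
Z::Z:
step 1: ZZ:Z:
:ZZ::
ZZ::Z
:Z:Z:
Z::Z:
step 2: ZZ:Z:
:ZZ:Z
ZZ:Z:
:Z:ZZ
Z::Z:
step 3: ZZ:Z:
:ZZ:Z
ZZZZ:
::Z:Z
Z:ZZ:
step 4: ZZ:Z:
:Z::Z
Z::::
::::Z
Z:ZZ:
step 5: ZZ:Z:
:Z::Z
Z::::
:::::
Z:Z:Z
step 6: ZZ:Z:
:Z::Z
:::::
ZZ:::
::Z:Z
step 7: ZZ:ZZ
:Z:Z:
::::Z
ZZ:::
::Z:Z
step 8: ZZZ::
:Z:::
::::Z
ZZ:::
::Z:Z
step 9: ZZZ::
ZZ:::
ZZ::Z
:Z:::
::Z:Z
step 10: :ZZ::
:::::
:Z::Z
:Z:::
::Z:Z
step 11: :ZZ::
:::::
ZZ::Z
Z::::
Z:Z:Z
step 12: :ZZ::
:::::
Z:::Z
:ZZ::
ZZZ:Z
step 13: ZZZ::
ZZ:::
::::Z
:ZZ::
ZZZ:Z
step 14: ZZZ::
ZZ:::
::Z:Z
:::Z:
ZZ::Z
step 15: ZZZZZ
ZZ::Z
::Z:Z
:::Z:
ZZ::Z
step 16: ZZZZZ
ZZ::Z
Z:Z:Z
ZZ:Z:
:Z::Z
step 17: ZZZZZ
ZZ::Z
ZZZ:Z
::ZZ:
::::Z
step 18: ZZZZZ
ZZ::Z
ZZZ:Z
::Z::
::ZZ:

1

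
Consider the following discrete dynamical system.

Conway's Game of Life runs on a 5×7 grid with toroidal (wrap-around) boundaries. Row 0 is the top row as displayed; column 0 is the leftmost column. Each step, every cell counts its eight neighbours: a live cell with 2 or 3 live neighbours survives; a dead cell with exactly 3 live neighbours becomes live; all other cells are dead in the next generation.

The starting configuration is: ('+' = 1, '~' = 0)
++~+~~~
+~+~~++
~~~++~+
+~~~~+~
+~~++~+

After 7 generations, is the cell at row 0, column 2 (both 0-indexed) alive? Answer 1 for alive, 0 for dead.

t=0: ++~+~~~
+~+~~++
~~~++~+
+~~~~+~
+~~++~+
t=1: ~~~+~~~
~~+~~+~
~+~++~~
+~~~~~~
~~++++~
t=2: ~~~~~+~
~~+~~~~
~++++~~
~+~~~+~
~~+++~~
t=3: ~~+~+~~
~++~+~~
~+~++~~
~+~~~+~
~~++++~
t=4: ~~~~~~~
~+~~++~
++~+++~
~+~~~+~
~++~~+~
t=5: ~++~++~
++++~++
++~+~~~
~~~+~+~
~++~~~~
t=6: ~~~~++~
~~~~~+~
~~~+~+~
+~~++~~
~+~~~+~
t=7: ~~~~+++
~~~~~++
~~~+~++
~~++~++
~~~+~++

0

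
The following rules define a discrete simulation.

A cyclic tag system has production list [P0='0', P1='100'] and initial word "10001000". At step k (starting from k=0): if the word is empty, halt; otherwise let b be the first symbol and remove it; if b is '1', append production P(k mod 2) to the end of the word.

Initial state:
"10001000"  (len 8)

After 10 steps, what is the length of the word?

0

k=0  "10001000"  (len 8)
k=1  "00010000"  (len 8)
k=2  "0010000"  (len 7)
k=3  "010000"  (len 6)
k=4  "10000"  (len 5)
k=5  "00000"  (len 5)
k=6  "0000"  (len 4)
k=7  "000"  (len 3)
k=8  "00"  (len 2)
k=9  "0"  (len 1)
k=10  (halted — word empty)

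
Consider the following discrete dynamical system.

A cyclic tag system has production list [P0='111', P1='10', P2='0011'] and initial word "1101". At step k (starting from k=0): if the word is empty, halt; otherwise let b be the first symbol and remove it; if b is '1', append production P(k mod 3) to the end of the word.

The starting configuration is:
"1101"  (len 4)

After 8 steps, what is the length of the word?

15

[0] "1101"  (len 4)
[1] "101111"  (len 6)
[2] "0111110"  (len 7)
[3] "111110"  (len 6)
[4] "11110111"  (len 8)
[5] "111011110"  (len 9)
[6] "110111100011"  (len 12)
[7] "10111100011111"  (len 14)
[8] "011110001111110"  (len 15)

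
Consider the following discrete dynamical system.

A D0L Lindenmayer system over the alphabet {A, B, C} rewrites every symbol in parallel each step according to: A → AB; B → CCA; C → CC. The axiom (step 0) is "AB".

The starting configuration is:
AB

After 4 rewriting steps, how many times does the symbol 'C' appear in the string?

k=0  AB
k=1  ABCCA
k=2  ABCCACCCCAB
k=3  ABCCACCCCABCCCCCCCCABCCA
k=4  ABCCACCCCABCCCCCCCCABCCACCCCCCCCCCCCCCCCABCCACCCCAB

38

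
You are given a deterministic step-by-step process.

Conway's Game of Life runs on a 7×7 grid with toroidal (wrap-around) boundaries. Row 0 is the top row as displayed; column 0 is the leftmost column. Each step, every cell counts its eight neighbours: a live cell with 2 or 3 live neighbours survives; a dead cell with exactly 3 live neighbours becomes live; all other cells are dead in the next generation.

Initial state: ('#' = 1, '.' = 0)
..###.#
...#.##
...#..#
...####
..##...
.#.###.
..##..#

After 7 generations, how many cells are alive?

step 0: ..###.#
...#.##
...#..#
...####
..##...
.#.###.
..##..#
step 1: #.....#
#.....#
#.##...
.....##
......#
.#...#.
##....#
step 2: .....#.
.......
##...#.
#....##
#.....#
.#...#.
.#...#.
step 3: .......
......#
##...#.
.....#.
.#.....
.#...#.
....###
step 4: ......#
#.....#
#....#.
##....#
.......
#...###
....###
step 5: .......
#....#.
.....#.
##....#
.#.....
#...#..
....#..
step 6: .......
......#
.#...#.
##....#
.#....#
.......
.......
step 7: .......
.......
.#...#.
.##..##
.#....#
.......
.......

8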